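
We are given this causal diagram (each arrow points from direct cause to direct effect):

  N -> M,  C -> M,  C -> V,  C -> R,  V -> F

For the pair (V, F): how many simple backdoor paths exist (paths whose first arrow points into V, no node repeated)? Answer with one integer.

0

A backdoor path from V to F is any simple undirected path whose first edge points into V (i.e. leaves V via a parent).
Parents of V: {C}.
No simple path from any parent of V reaches F without revisiting V, so there are no backdoor paths.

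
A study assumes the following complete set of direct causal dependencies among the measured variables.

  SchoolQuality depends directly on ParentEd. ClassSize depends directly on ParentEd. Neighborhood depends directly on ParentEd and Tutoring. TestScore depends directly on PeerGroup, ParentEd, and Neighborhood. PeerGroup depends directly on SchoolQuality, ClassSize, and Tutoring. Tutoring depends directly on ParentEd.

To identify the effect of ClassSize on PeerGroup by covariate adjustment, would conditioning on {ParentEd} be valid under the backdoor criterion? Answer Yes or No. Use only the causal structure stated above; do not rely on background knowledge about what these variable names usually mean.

Backdoor paths from ClassSize to PeerGroup (paths whose first edge points into ClassSize):
  P1: ClassSize <- ParentEd -> Tutoring -> PeerGroup
  P2: ClassSize <- ParentEd -> Tutoring -> Neighborhood -> TestScore <- PeerGroup
  P3: ClassSize <- ParentEd -> SchoolQuality -> PeerGroup
  P4: ClassSize <- ParentEd -> Neighborhood <- Tutoring -> PeerGroup
  P5: ClassSize <- ParentEd -> Neighborhood -> TestScore <- PeerGroup
  P6: ClassSize <- ParentEd -> TestScore <- PeerGroup
  P7: ClassSize <- ParentEd -> TestScore <- Neighborhood <- Tutoring -> PeerGroup
Condition 1 (no descendant of ClassSize in the set): holds — descendants of ClassSize are {PeerGroup, TestScore}; none are in {ParentEd}.
Condition 2 (every backdoor path blocked by {ParentEd}):
  P1: blocked at fork node ParentEd ∈ conditioning set.
  P2: blocked at fork node ParentEd ∈ conditioning set.
  P3: blocked at fork node ParentEd ∈ conditioning set.
  P4: blocked at fork node ParentEd ∈ conditioning set.
  P5: blocked at fork node ParentEd ∈ conditioning set.
  P6: blocked at fork node ParentEd ∈ conditioning set.
  P7: blocked at fork node ParentEd ∈ conditioning set.
{ParentEd} satisfies the backdoor criterion.

Yes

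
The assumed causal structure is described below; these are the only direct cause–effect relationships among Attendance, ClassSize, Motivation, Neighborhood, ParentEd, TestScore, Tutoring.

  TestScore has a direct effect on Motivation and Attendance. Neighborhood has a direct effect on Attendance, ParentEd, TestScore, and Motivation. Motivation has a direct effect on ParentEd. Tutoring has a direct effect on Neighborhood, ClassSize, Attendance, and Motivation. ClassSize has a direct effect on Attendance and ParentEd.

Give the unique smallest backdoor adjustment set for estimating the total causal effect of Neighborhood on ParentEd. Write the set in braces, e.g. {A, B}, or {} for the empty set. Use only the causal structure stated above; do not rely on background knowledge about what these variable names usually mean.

{Tutoring}

Variables eligible for adjustment (non-descendants of Neighborhood, excluding Neighborhood and ParentEd): {ClassSize, Tutoring}.
Backdoor paths from Neighborhood to ParentEd:
  P1: Neighborhood <- Tutoring -> ClassSize -> Attendance <- TestScore -> Motivation -> ParentEd
  P2: Neighborhood <- Tutoring -> ClassSize -> ParentEd
  P3: Neighborhood <- Tutoring -> Attendance <- TestScore -> Motivation -> ParentEd
  P4: Neighborhood <- Tutoring -> Attendance <- ClassSize -> ParentEd
  P5: Neighborhood <- Tutoring -> Motivation <- TestScore -> Attendance <- ClassSize -> ParentEd
  P6: Neighborhood <- Tutoring -> Motivation -> ParentEd
The empty set is not sufficient: P2 (Neighborhood <- Tutoring -> ClassSize -> ParentEd) has no collider blocking it and no conditioned non-collider, so it is open.
Try {Tutoring}:
  P1: blocked at fork node Tutoring ∈ conditioning set.
  P2: blocked at fork node Tutoring ∈ conditioning set.
  P3: blocked at fork node Tutoring ∈ conditioning set.
  P4: blocked at fork node Tutoring ∈ conditioning set.
  P5: blocked at fork node Tutoring ∈ conditioning set.
  P6: blocked at fork node Tutoring ∈ conditioning set.
{Tutoring} contains no descendant of Neighborhood and blocks every backdoor path.
No other singleton works — e.g. {ClassSize} leaves P6 open — so {Tutoring} is the unique smallest valid adjustment set.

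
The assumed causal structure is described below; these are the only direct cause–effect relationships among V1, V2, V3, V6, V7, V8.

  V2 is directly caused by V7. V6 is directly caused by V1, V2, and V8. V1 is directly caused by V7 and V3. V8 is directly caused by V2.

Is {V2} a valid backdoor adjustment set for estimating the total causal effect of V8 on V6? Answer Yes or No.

Yes

Backdoor paths from V8 to V6 (paths whose first edge points into V8):
  P1: V8 <- V2 <- V7 -> V1 -> V6
  P2: V8 <- V2 -> V6
Condition 1 (no descendant of V8 in the set): holds — descendants of V8 are {V6}; none are in {V2}.
Condition 2 (every backdoor path blocked by {V2}):
  P1: blocked at chain node V2 ∈ conditioning set.
  P2: blocked at fork node V2 ∈ conditioning set.
{V2} satisfies the backdoor criterion.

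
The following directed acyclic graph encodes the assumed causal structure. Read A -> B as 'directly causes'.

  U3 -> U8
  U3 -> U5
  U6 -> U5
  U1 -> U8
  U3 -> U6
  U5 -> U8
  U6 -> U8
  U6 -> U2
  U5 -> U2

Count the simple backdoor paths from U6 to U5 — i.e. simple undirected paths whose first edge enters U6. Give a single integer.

A backdoor path from U6 to U5 is any simple undirected path whose first edge points into U6 (i.e. leaves U6 via a parent).
Parents of U6: {U3}.
Enumerating:
  P1: U6 <- U3 -> U5
  P2: U6 <- U3 -> U8 <- U5
That exhausts the simple backdoor paths. Count: 2.

2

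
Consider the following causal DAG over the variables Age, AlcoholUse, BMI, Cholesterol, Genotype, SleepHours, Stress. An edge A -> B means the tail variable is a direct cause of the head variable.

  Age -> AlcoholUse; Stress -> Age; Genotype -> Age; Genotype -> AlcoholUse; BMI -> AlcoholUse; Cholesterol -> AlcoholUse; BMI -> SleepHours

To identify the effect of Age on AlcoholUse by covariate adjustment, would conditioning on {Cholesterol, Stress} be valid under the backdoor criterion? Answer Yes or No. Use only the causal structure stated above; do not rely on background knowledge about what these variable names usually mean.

Backdoor paths from Age to AlcoholUse (paths whose first edge points into Age):
  P1: Age <- Genotype -> AlcoholUse
Condition 1 (no descendant of Age in the set): holds — descendants of Age are {AlcoholUse}; none are in {Cholesterol, Stress}.
Condition 2 (every backdoor path blocked by {Cholesterol, Stress}):
  P1: open — no interior node is in the conditioning set.
{Cholesterol, Stress} does not satisfy the backdoor criterion.

No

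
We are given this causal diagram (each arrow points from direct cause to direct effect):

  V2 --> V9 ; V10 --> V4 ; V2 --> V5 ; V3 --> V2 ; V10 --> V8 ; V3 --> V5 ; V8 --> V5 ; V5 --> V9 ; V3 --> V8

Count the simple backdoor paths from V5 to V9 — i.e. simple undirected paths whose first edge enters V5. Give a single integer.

A backdoor path from V5 to V9 is any simple undirected path whose first edge points into V5 (i.e. leaves V5 via a parent).
Parents of V5: {V2, V3, V8}.
Enumerating:
  P1: V5 <- V3 -> V2 -> V9
  P2: V5 <- V2 -> V9
  P3: V5 <- V8 <- V3 -> V2 -> V9
That exhausts the simple backdoor paths. Count: 3.

3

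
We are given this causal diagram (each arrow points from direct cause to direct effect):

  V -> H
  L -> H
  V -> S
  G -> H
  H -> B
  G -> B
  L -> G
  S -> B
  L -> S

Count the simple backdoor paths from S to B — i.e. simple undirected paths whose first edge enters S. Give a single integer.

7

A backdoor path from S to B is any simple undirected path whose first edge points into S (i.e. leaves S via a parent).
Parents of S: {L, V}.
Enumerating:
  P1: S <- L -> G -> H -> B
  P2: S <- L -> G -> B
  P3: S <- L -> H <- G -> B
  P4: S <- L -> H -> B
  P5: S <- V -> H <- L -> G -> B
  P6: S <- V -> H <- G -> B
  P7: S <- V -> H -> B
That exhausts the simple backdoor paths. Count: 7.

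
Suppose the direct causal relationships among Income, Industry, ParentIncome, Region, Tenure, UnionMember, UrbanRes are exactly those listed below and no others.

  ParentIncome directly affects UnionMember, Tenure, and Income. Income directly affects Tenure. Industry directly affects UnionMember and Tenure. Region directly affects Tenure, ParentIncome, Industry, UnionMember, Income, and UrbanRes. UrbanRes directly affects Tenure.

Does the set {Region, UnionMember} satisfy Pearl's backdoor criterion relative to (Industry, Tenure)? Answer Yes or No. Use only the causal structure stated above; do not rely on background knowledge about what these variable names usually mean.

No

Backdoor paths from Industry to Tenure (paths whose first edge points into Industry):
  P1: Industry <- Region -> UrbanRes -> Tenure
  P2: Industry <- Region -> ParentIncome -> Income -> Tenure
  P3: Industry <- Region -> ParentIncome -> Tenure
  P4: Industry <- Region -> UnionMember <- ParentIncome -> Income -> Tenure
  P5: Industry <- Region -> UnionMember <- ParentIncome -> Tenure
  P6: Industry <- Region -> Income <- ParentIncome -> Tenure
  P7: Industry <- Region -> Income -> Tenure
  P8: Industry <- Region -> Tenure
Condition 1 (no descendant of Industry in the set): FAILS — UnionMember is a descendant of Industry.
Condition 2 (every backdoor path blocked by {Region, UnionMember}):
  P1: blocked at fork node Region ∈ conditioning set.
  P2: blocked at fork node Region ∈ conditioning set.
  P3: blocked at fork node Region ∈ conditioning set.
  P4: blocked at fork node Region ∈ conditioning set.
  P5: blocked at fork node Region ∈ conditioning set.
  P6: blocked at fork node Region ∈ conditioning set.
  P7: blocked at fork node Region ∈ conditioning set.
  P8: blocked at fork node Region ∈ conditioning set.
{Region, UnionMember} does not satisfy the backdoor criterion.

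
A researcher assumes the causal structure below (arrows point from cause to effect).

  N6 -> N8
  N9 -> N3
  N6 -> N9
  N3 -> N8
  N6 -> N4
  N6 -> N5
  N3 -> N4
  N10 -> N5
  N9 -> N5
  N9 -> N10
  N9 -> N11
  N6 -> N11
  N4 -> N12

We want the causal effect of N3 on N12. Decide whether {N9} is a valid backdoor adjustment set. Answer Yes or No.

Backdoor paths from N3 to N12 (paths whose first edge points into N3):
  P1: N3 <- N9 <- N6 -> N4 -> N12
  P2: N3 <- N9 -> N10 -> N5 <- N6 -> N4 -> N12
  P3: N3 <- N9 -> N5 <- N6 -> N4 -> N12
  P4: N3 <- N9 -> N11 <- N6 -> N4 -> N12
Condition 1 (no descendant of N3 in the set): holds — descendants of N3 are {N12, N4, N8}; none are in {N9}.
Condition 2 (every backdoor path blocked by {N9}):
  P1: blocked at chain node N9 ∈ conditioning set.
  P2: blocked at fork node N9 ∈ conditioning set.
  P3: blocked at fork node N9 ∈ conditioning set.
  P4: blocked at fork node N9 ∈ conditioning set.
{N9} satisfies the backdoor criterion.

Yes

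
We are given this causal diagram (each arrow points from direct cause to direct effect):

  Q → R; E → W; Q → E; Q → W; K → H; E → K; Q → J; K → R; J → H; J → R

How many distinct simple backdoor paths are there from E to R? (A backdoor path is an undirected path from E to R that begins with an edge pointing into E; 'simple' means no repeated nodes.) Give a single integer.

A backdoor path from E to R is any simple undirected path whose first edge points into E (i.e. leaves E via a parent).
Parents of E: {Q}.
Enumerating:
  P1: E <- Q -> J -> R
  P2: E <- Q -> J -> H <- K -> R
  P3: E <- Q -> R
That exhausts the simple backdoor paths. Count: 3.

3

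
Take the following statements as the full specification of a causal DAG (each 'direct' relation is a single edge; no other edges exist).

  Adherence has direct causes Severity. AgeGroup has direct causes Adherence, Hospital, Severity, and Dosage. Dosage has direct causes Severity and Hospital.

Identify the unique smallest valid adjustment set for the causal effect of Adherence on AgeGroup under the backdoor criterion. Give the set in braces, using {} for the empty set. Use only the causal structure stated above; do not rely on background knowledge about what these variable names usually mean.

{Severity}

Variables eligible for adjustment (non-descendants of Adherence, excluding Adherence and AgeGroup): {Dosage, Hospital, Severity}.
Backdoor paths from Adherence to AgeGroup:
  P1: Adherence <- Severity -> Dosage <- Hospital -> AgeGroup
  P2: Adherence <- Severity -> Dosage -> AgeGroup
  P3: Adherence <- Severity -> AgeGroup
The empty set is not sufficient: P2 (Adherence <- Severity -> Dosage -> AgeGroup) has no collider blocking it and no conditioned non-collider, so it is open.
Try {Severity}:
  P1: blocked at fork node Severity ∈ conditioning set.
  P2: blocked at fork node Severity ∈ conditioning set.
  P3: blocked at fork node Severity ∈ conditioning set.
{Severity} contains no descendant of Adherence and blocks every backdoor path.
No other singleton works — e.g. {Hospital} leaves P2 open — so {Severity} is the unique smallest valid adjustment set.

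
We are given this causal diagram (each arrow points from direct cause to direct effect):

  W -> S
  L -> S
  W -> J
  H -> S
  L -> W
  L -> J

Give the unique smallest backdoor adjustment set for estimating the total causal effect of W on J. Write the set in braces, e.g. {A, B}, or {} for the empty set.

{L}

Variables eligible for adjustment (non-descendants of W, excluding W and J): {H, L}.
Backdoor paths from W to J:
  P1: W <- L -> J
The empty set is not sufficient: P1 (W <- L -> J) has no collider blocking it and no conditioned non-collider, so it is open.
Try {L}:
  P1: blocked at fork node L ∈ conditioning set.
{L} contains no descendant of W and blocks every backdoor path.
No other singleton works — e.g. {H} leaves P1 open — so {L} is the unique smallest valid adjustment set.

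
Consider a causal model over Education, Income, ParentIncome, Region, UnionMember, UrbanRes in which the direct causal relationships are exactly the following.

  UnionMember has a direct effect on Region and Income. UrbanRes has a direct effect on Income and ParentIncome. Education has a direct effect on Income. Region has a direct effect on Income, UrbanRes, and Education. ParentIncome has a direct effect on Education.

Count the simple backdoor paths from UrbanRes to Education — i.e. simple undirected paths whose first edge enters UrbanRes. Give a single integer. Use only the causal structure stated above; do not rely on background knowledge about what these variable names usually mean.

3

A backdoor path from UrbanRes to Education is any simple undirected path whose first edge points into UrbanRes (i.e. leaves UrbanRes via a parent).
Parents of UrbanRes: {Region}.
Enumerating:
  P1: UrbanRes <- Region <- UnionMember -> Income <- Education
  P2: UrbanRes <- Region -> Education
  P3: UrbanRes <- Region -> Income <- Education
That exhausts the simple backdoor paths. Count: 3.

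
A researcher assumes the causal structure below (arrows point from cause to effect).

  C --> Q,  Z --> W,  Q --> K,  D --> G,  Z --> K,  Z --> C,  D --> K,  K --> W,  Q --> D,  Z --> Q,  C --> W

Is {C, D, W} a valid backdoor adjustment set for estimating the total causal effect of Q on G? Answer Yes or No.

No

Backdoor paths from Q to G (paths whose first edge points into Q):
  P1: Q <- Z -> C -> W <- K <- D -> G
  P2: Q <- Z -> K <- D -> G
  P3: Q <- Z -> W <- K <- D -> G
  P4: Q <- C <- Z -> K <- D -> G
  P5: Q <- C <- Z -> W <- K <- D -> G
  P6: Q <- C -> W <- Z -> K <- D -> G
  P7: Q <- C -> W <- K <- D -> G
Condition 1 (no descendant of Q in the set): FAILS — D and W are descendants of Q.
Condition 2 (every backdoor path blocked by {C, D, W}):
  P1: blocked at chain node C ∈ conditioning set.
  P2: blocked at fork node D ∈ conditioning set.
  P3: blocked at fork node D ∈ conditioning set.
  P4: blocked at chain node C ∈ conditioning set.
  P5: blocked at chain node C ∈ conditioning set.
  P6: blocked at fork node C ∈ conditioning set.
  P7: blocked at fork node C ∈ conditioning set.
{C, D, W} does not satisfy the backdoor criterion.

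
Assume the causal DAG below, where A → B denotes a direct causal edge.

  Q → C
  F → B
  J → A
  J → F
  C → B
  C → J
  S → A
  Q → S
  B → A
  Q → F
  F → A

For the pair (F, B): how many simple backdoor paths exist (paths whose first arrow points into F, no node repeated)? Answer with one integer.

8

A backdoor path from F to B is any simple undirected path whose first edge points into F (i.e. leaves F via a parent).
Parents of F: {J, Q}.
Enumerating:
  P1: F <- Q -> C -> J -> A <- B
  P2: F <- Q -> C -> B
  P3: F <- Q -> S -> A <- J <- C -> B
  P4: F <- Q -> S -> A <- B
  P5: F <- J <- C <- Q -> S -> A <- B
  P6: F <- J <- C -> B
  P7: F <- J -> A <- S <- Q -> C -> B
  P8: F <- J -> A <- B
That exhausts the simple backdoor paths. Count: 8.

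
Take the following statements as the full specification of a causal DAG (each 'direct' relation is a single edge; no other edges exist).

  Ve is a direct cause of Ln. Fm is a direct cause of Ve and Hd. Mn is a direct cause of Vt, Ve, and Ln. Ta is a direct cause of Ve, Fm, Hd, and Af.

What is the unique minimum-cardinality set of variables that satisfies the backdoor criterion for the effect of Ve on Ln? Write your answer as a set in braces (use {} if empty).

{Mn}

Variables eligible for adjustment (non-descendants of Ve, excluding Ve and Ln): {Af, Fm, Hd, Mn, Ta, Vt}.
Backdoor paths from Ve to Ln:
  P1: Ve <- Mn -> Ln
The empty set is not sufficient: P1 (Ve <- Mn -> Ln) has no collider blocking it and no conditioned non-collider, so it is open.
Try {Mn}:
  P1: blocked at fork node Mn ∈ conditioning set.
{Mn} contains no descendant of Ve and blocks every backdoor path.
No other singleton works — e.g. {Ta} leaves P1 open — so {Mn} is the unique smallest valid adjustment set.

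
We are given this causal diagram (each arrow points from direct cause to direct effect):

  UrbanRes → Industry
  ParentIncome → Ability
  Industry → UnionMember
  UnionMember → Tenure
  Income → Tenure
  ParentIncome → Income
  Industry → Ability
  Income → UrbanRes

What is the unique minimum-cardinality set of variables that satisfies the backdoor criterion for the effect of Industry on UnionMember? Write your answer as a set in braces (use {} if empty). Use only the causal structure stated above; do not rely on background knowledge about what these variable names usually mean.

{}

Variables eligible for adjustment (non-descendants of Industry, excluding Industry and UnionMember): {Income, ParentIncome, UrbanRes}.
Backdoor paths from Industry to UnionMember:
  P1: Industry <- UrbanRes <- Income -> Tenure <- UnionMember
Each backdoor path contains an unconditioned collider, so every path is already blocked with the empty conditioning set:
  P1: blocked at collider Tenure (neither it nor any descendant is in the conditioning set).
The empty set is therefore the unique smallest valid set.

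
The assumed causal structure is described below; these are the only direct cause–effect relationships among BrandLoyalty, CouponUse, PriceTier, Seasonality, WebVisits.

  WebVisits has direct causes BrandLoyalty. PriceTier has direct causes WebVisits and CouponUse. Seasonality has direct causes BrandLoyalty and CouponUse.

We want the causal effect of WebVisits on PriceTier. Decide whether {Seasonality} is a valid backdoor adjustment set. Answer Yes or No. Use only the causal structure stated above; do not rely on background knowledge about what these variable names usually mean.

Backdoor paths from WebVisits to PriceTier (paths whose first edge points into WebVisits):
  P1: WebVisits <- BrandLoyalty -> Seasonality <- CouponUse -> PriceTier
Condition 1 (no descendant of WebVisits in the set): holds — descendants of WebVisits are {PriceTier}; none are in {Seasonality}.
Condition 2 (every backdoor path blocked by {Seasonality}):
  P1: open — collider(s) Seasonality are conditioned on (or have a conditioned descendant) and no non-collider on the path is in the set.
{Seasonality} does not satisfy the backdoor criterion.

No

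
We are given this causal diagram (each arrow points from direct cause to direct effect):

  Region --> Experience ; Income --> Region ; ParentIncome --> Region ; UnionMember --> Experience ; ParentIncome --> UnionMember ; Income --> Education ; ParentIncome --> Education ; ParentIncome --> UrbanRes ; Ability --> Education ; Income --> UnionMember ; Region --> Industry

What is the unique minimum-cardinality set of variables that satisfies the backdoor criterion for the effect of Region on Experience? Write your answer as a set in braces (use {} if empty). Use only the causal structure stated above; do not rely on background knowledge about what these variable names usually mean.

{UnionMember}

Variables eligible for adjustment (non-descendants of Region, excluding Region and Experience): {Ability, Education, Income, ParentIncome, UnionMember, UrbanRes}.
Backdoor paths from Region to Experience:
  P1: Region <- ParentIncome -> Education <- Income -> UnionMember -> Experience
  P2: Region <- ParentIncome -> UnionMember -> Experience
  P3: Region <- Income -> Education <- ParentIncome -> UnionMember -> Experience
  P4: Region <- Income -> UnionMember -> Experience
The empty set is not sufficient: P2 (Region <- ParentIncome -> UnionMember -> Experience) has no collider blocking it and no conditioned non-collider, so it is open.
Try {UnionMember}:
  P1: blocked at collider Education (neither it nor any descendant is in the conditioning set).
  P2: blocked at chain node UnionMember ∈ conditioning set.
  P3: blocked at collider Education (neither it nor any descendant is in the conditioning set).
  P4: blocked at chain node UnionMember ∈ conditioning set.
{UnionMember} contains no descendant of Region and blocks every backdoor path.
No other singleton works — e.g. {ParentIncome} leaves P4 open — so {UnionMember} is the unique smallest valid adjustment set.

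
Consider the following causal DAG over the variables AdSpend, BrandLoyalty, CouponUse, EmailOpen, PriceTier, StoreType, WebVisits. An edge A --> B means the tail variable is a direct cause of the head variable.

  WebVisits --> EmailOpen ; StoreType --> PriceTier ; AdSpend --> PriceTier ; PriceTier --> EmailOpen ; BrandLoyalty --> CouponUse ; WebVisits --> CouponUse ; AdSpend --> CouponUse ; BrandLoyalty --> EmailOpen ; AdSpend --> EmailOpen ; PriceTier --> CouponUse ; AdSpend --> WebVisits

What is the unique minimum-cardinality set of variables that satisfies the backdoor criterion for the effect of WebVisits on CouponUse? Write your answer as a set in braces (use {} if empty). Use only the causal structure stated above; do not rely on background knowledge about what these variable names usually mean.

Variables eligible for adjustment (non-descendants of WebVisits, excluding WebVisits and CouponUse): {AdSpend, BrandLoyalty, PriceTier, StoreType}.
Backdoor paths from WebVisits to CouponUse:
  P1: WebVisits <- AdSpend -> PriceTier -> CouponUse
  P2: WebVisits <- AdSpend -> PriceTier -> EmailOpen <- BrandLoyalty -> CouponUse
  P3: WebVisits <- AdSpend -> CouponUse
  P4: WebVisits <- AdSpend -> EmailOpen <- BrandLoyalty -> CouponUse
  P5: WebVisits <- AdSpend -> EmailOpen <- PriceTier -> CouponUse
The empty set is not sufficient: P1 (WebVisits <- AdSpend -> PriceTier -> CouponUse) has no collider blocking it and no conditioned non-collider, so it is open.
Try {AdSpend}:
  P1: blocked at fork node AdSpend ∈ conditioning set.
  P2: blocked at fork node AdSpend ∈ conditioning set.
  P3: blocked at fork node AdSpend ∈ conditioning set.
  P4: blocked at fork node AdSpend ∈ conditioning set.
  P5: blocked at fork node AdSpend ∈ conditioning set.
{AdSpend} contains no descendant of WebVisits and blocks every backdoor path.
No other singleton works — e.g. {BrandLoyalty} leaves P1 open — so {AdSpend} is the unique smallest valid adjustment set.

{AdSpend}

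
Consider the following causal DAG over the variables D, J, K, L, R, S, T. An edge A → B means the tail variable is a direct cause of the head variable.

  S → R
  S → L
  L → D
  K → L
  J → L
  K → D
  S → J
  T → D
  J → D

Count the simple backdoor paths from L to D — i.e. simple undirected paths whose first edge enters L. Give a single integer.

3

A backdoor path from L to D is any simple undirected path whose first edge points into L (i.e. leaves L via a parent).
Parents of L: {J, K, S}.
Enumerating:
  P1: L <- S -> J -> D
  P2: L <- J -> D
  P3: L <- K -> D
That exhausts the simple backdoor paths. Count: 3.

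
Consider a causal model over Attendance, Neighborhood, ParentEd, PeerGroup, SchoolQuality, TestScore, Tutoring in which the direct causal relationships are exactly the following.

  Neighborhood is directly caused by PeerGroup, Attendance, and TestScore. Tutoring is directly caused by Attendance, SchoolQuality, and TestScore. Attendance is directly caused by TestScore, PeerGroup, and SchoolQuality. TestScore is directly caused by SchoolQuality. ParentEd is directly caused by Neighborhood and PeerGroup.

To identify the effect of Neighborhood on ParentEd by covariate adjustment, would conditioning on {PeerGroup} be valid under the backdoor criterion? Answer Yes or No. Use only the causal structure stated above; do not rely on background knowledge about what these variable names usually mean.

Backdoor paths from Neighborhood to ParentEd (paths whose first edge points into Neighborhood):
  P1: Neighborhood <- PeerGroup -> ParentEd
  P2: Neighborhood <- TestScore <- SchoolQuality -> Attendance <- PeerGroup -> ParentEd
  P3: Neighborhood <- TestScore <- SchoolQuality -> Tutoring <- Attendance <- PeerGroup -> ParentEd
  P4: Neighborhood <- TestScore -> Attendance <- PeerGroup -> ParentEd
  P5: Neighborhood <- TestScore -> Tutoring <- SchoolQuality -> Attendance <- PeerGroup -> ParentEd
  P6: Neighborhood <- TestScore -> Tutoring <- Attendance <- PeerGroup -> ParentEd
  P7: Neighborhood <- Attendance <- PeerGroup -> ParentEd
Condition 1 (no descendant of Neighborhood in the set): holds — descendants of Neighborhood are {ParentEd}; none are in {PeerGroup}.
Condition 2 (every backdoor path blocked by {PeerGroup}):
  P1: blocked at fork node PeerGroup ∈ conditioning set.
  P2: blocked at collider Attendance (neither it nor any descendant is in the conditioning set).
  P3: blocked at collider Tutoring (neither it nor any descendant is in the conditioning set).
  P4: blocked at collider Attendance (neither it nor any descendant is in the conditioning set).
  P5: blocked at collider Tutoring (neither it nor any descendant is in the conditioning set).
  P6: blocked at collider Tutoring (neither it nor any descendant is in the conditioning set).
  P7: blocked at fork node PeerGroup ∈ conditioning set.
{PeerGroup} satisfies the backdoor criterion.

Yes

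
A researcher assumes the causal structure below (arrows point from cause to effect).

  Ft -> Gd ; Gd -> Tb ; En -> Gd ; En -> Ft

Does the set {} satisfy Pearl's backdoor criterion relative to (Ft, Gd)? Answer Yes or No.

Backdoor paths from Ft to Gd (paths whose first edge points into Ft):
  P1: Ft <- En -> Gd
Condition 1 (no descendant of Ft in the set): holds — descendants of Ft are {Gd, Tb}; none are in {}.
Condition 2 (every backdoor path blocked by {}):
  P1: open — no interior node is in the conditioning set.
{} does not satisfy the backdoor criterion.

No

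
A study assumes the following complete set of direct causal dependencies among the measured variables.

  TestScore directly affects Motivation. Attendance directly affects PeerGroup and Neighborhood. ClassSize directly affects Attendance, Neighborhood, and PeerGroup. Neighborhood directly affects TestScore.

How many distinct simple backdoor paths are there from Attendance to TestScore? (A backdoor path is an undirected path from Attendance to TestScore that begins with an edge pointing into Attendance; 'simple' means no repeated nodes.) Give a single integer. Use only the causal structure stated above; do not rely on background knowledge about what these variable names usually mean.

A backdoor path from Attendance to TestScore is any simple undirected path whose first edge points into Attendance (i.e. leaves Attendance via a parent).
Parents of Attendance: {ClassSize}.
Enumerating:
  P1: Attendance <- ClassSize -> Neighborhood -> TestScore
That exhausts the simple backdoor paths. Count: 1.

1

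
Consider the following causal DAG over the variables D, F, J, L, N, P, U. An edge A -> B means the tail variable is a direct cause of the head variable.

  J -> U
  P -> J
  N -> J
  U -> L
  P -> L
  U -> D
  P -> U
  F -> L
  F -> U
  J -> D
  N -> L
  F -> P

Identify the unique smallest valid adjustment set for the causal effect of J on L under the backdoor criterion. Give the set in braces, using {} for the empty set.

{N, P}

Variables eligible for adjustment (non-descendants of J, excluding J and L): {F, N, P}.
Backdoor paths from J to L:
  P1: J <- N -> L
  P2: J <- P <- F -> U -> L
  P3: J <- P <- F -> L
  P4: J <- P -> U <- F -> L
  P5: J <- P -> U -> L
  P6: J <- P -> L
The empty set is not sufficient: P1 (J <- N -> L) has no collider blocking it and no conditioned non-collider, so it is open.
Try {N, P}:
  P1: blocked at fork node N ∈ conditioning set.
  P2: blocked at chain node P ∈ conditioning set.
  P3: blocked at chain node P ∈ conditioning set.
  P4: blocked at fork node P ∈ conditioning set.
  P5: blocked at fork node P ∈ conditioning set.
  P6: blocked at fork node P ∈ conditioning set.
{N, P} contains no descendant of J and blocks every backdoor path.
Every element of {N, P} is needed (dropping N leaves P1 open; dropping P leaves P2 open), so no proper subset is valid.
Among all size-2 subsets of the eligible variables, only {N, P} blocks every backdoor path, so it is the unique smallest valid adjustment set.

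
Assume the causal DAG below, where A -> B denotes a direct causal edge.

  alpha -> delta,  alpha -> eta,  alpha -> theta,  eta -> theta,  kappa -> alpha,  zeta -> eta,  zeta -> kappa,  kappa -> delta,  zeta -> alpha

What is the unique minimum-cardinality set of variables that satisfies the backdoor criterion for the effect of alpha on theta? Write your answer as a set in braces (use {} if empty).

{zeta}

Variables eligible for adjustment (non-descendants of alpha, excluding alpha and theta): {kappa, zeta}.
Backdoor paths from alpha to theta:
  P1: alpha <- zeta -> eta -> theta
  P2: alpha <- kappa <- zeta -> eta -> theta
The empty set is not sufficient: P1 (alpha <- zeta -> eta -> theta) has no collider blocking it and no conditioned non-collider, so it is open.
Try {zeta}:
  P1: blocked at fork node zeta ∈ conditioning set.
  P2: blocked at fork node zeta ∈ conditioning set.
{zeta} contains no descendant of alpha and blocks every backdoor path.
No other singleton works — e.g. {kappa} leaves P1 open — so {zeta} is the unique smallest valid adjustment set.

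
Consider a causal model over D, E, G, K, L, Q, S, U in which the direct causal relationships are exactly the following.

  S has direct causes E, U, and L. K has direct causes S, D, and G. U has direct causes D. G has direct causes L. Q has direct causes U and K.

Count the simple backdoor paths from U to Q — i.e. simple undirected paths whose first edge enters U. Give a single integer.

1

A backdoor path from U to Q is any simple undirected path whose first edge points into U (i.e. leaves U via a parent).
Parents of U: {D}.
Enumerating:
  P1: U <- D -> K -> Q
That exhausts the simple backdoor paths. Count: 1.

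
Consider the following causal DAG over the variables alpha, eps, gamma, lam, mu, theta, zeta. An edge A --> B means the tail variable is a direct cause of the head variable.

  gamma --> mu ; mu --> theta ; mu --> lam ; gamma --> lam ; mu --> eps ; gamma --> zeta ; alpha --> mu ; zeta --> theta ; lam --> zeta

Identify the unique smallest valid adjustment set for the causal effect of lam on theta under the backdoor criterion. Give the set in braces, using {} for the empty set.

Variables eligible for adjustment (non-descendants of lam, excluding lam and theta): {alpha, eps, gamma, mu}.
Backdoor paths from lam to theta:
  P1: lam <- gamma -> mu -> theta
  P2: lam <- gamma -> zeta -> theta
  P3: lam <- mu <- gamma -> zeta -> theta
  P4: lam <- mu -> theta
The empty set is not sufficient: P1 (lam <- gamma -> mu -> theta) has no collider blocking it and no conditioned non-collider, so it is open.
Try {gamma, mu}:
  P1: blocked at fork node gamma ∈ conditioning set.
  P2: blocked at fork node gamma ∈ conditioning set.
  P3: blocked at chain node mu ∈ conditioning set.
  P4: blocked at fork node mu ∈ conditioning set.
{gamma, mu} contains no descendant of lam and blocks every backdoor path.
Every element of {gamma, mu} is needed (dropping gamma leaves P2 open; dropping mu leaves P4 open), so no proper subset is valid.
Among all size-2 subsets of the eligible variables, only {gamma, mu} blocks every backdoor path, so it is the unique smallest valid adjustment set.

{gamma, mu}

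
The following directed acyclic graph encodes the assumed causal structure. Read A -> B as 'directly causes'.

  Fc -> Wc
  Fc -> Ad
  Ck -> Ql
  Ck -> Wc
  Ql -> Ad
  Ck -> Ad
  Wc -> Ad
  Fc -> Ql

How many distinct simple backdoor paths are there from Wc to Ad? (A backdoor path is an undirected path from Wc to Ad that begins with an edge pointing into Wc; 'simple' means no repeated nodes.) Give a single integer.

A backdoor path from Wc to Ad is any simple undirected path whose first edge points into Wc (i.e. leaves Wc via a parent).
Parents of Wc: {Ck, Fc}.
Enumerating:
  P1: Wc <- Fc -> Ql <- Ck -> Ad
  P2: Wc <- Fc -> Ql -> Ad
  P3: Wc <- Fc -> Ad
  P4: Wc <- Ck -> Ql <- Fc -> Ad
  P5: Wc <- Ck -> Ql -> Ad
  P6: Wc <- Ck -> Ad
That exhausts the simple backdoor paths. Count: 6.

6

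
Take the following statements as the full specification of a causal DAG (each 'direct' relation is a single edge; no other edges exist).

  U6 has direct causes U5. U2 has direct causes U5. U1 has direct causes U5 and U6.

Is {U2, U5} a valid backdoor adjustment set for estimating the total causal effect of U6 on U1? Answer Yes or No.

Backdoor paths from U6 to U1 (paths whose first edge points into U6):
  P1: U6 <- U5 -> U1
Condition 1 (no descendant of U6 in the set): holds — descendants of U6 are {U1}; none are in {U2, U5}.
Condition 2 (every backdoor path blocked by {U2, U5}):
  P1: blocked at fork node U5 ∈ conditioning set.
{U2, U5} satisfies the backdoor criterion.

Yes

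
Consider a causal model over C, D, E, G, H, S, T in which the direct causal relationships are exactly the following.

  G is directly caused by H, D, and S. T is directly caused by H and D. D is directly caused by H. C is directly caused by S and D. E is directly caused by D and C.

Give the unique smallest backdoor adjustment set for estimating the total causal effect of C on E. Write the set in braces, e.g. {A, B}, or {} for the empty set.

{D}

Variables eligible for adjustment (non-descendants of C, excluding C and E): {D, G, H, S, T}.
Backdoor paths from C to E:
  P1: C <- S -> G <- H -> D -> E
  P2: C <- S -> G <- H -> T <- D -> E
  P3: C <- S -> G <- D -> E
  P4: C <- D -> E
The empty set is not sufficient: P4 (C <- D -> E) has no collider blocking it and no conditioned non-collider, so it is open.
Try {D}:
  P1: blocked at collider G (neither it nor any descendant is in the conditioning set).
  P2: blocked at collider G (neither it nor any descendant is in the conditioning set).
  P3: blocked at collider G (neither it nor any descendant is in the conditioning set).
  P4: blocked at fork node D ∈ conditioning set.
{D} contains no descendant of C and blocks every backdoor path.
No other singleton works — e.g. {H} leaves P4 open — so {D} is the unique smallest valid adjustment set.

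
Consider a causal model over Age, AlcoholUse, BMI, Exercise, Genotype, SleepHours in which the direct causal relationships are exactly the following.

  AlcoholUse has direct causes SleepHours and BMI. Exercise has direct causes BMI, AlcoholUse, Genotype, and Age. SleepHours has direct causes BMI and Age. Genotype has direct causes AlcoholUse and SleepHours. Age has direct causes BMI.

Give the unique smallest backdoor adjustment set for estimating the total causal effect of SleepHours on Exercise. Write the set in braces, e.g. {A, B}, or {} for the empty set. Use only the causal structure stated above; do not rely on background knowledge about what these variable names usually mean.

{Age, BMI}

Variables eligible for adjustment (non-descendants of SleepHours, excluding SleepHours and Exercise): {Age, BMI}.
Backdoor paths from SleepHours to Exercise:
  P1: SleepHours <- BMI -> Age -> Exercise
  P2: SleepHours <- BMI -> AlcoholUse -> Genotype -> Exercise
  P3: SleepHours <- BMI -> AlcoholUse -> Exercise
  P4: SleepHours <- BMI -> Exercise
  P5: SleepHours <- Age <- BMI -> AlcoholUse -> Genotype -> Exercise
  P6: SleepHours <- Age <- BMI -> AlcoholUse -> Exercise
  P7: SleepHours <- Age <- BMI -> Exercise
  P8: SleepHours <- Age -> Exercise
The empty set is not sufficient: P1 (SleepHours <- BMI -> Age -> Exercise) has no collider blocking it and no conditioned non-collider, so it is open.
Try {Age, BMI}:
  P1: blocked at fork node BMI ∈ conditioning set.
  P2: blocked at fork node BMI ∈ conditioning set.
  P3: blocked at fork node BMI ∈ conditioning set.
  P4: blocked at fork node BMI ∈ conditioning set.
  P5: blocked at chain node Age ∈ conditioning set.
  P6: blocked at chain node Age ∈ conditioning set.
  P7: blocked at chain node Age ∈ conditioning set.
  P8: blocked at fork node Age ∈ conditioning set.
{Age, BMI} contains no descendant of SleepHours and blocks every backdoor path.
Every element of {Age, BMI} is needed (dropping Age leaves P8 open; dropping BMI leaves P2 open), so no proper subset is valid.
Among all size-2 subsets of the eligible variables, only {Age, BMI} blocks every backdoor path, so it is the unique smallest valid adjustment set.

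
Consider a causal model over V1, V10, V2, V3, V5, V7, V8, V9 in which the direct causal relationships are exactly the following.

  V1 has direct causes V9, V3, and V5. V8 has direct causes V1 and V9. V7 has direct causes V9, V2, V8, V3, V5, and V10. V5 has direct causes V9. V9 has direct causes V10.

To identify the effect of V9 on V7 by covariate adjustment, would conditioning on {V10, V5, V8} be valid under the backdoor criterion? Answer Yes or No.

No

Backdoor paths from V9 to V7 (paths whose first edge points into V9):
  P1: V9 <- V10 -> V7
Condition 1 (no descendant of V9 in the set): FAILS — V5 and V8 are descendants of V9.
Condition 2 (every backdoor path blocked by {V10, V5, V8}):
  P1: blocked at fork node V10 ∈ conditioning set.
{V10, V5, V8} does not satisfy the backdoor criterion.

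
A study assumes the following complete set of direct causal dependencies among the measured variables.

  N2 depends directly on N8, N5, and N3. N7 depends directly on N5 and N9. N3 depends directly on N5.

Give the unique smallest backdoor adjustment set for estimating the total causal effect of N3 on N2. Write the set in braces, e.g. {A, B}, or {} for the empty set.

{N5}

Variables eligible for adjustment (non-descendants of N3, excluding N3 and N2): {N5, N7, N8, N9}.
Backdoor paths from N3 to N2:
  P1: N3 <- N5 -> N2
The empty set is not sufficient: P1 (N3 <- N5 -> N2) has no collider blocking it and no conditioned non-collider, so it is open.
Try {N5}:
  P1: blocked at fork node N5 ∈ conditioning set.
{N5} contains no descendant of N3 and blocks every backdoor path.
No other singleton works — e.g. {N9} leaves P1 open — so {N5} is the unique smallest valid adjustment set.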